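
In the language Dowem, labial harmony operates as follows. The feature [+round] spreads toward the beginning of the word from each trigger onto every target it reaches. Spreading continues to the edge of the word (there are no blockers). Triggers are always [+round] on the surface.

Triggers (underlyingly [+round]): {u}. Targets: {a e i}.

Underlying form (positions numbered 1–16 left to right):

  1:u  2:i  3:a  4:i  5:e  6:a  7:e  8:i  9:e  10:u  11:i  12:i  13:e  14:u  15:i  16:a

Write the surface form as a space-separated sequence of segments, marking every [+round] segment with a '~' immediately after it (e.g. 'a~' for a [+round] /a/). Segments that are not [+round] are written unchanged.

u~ i~ a~ i~ e~ a~ e~ i~ e~ u~ i~ i~ e~ u~ i a

From /u/ at 1 leftward: word edge.
From /u/ at 10 leftward: 9 /e/ → [+round]; 8 /i/ → [+round]; 7 /e/ → [+round]; 6 /a/ → [+round]; 5 /e/ → [+round]; 4 /i/ → [+round]; 3 /a/ → [+round]; 2 /i/ → [+round]; 1 /u/ is itself a trigger — this domain ends here.
From /u/ at 14 leftward: 13 /e/ → [+round]; 12 /i/ → [+round]; 11 /i/ → [+round]; 10 /u/ is itself a trigger — this domain ends here.
Targets with no active source: positions 15 16 stay [-round].
[+round] positions on the surface: 1 2 3 4 5 6 7 8 9 10 11 12 13 14.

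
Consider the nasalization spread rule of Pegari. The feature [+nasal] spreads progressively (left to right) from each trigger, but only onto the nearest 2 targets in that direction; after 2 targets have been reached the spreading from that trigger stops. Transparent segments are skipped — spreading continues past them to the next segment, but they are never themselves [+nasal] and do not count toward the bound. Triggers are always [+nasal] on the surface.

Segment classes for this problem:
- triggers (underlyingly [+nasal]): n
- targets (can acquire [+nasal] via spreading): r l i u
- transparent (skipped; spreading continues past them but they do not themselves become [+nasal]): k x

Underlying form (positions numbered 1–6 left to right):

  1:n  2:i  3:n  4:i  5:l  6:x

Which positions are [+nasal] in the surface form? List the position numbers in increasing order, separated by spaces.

1 2 3 4 5

From /n/ at 1 rightward: 2 /i/ → [+nasal]; 3 /n/ is itself a trigger — this domain ends here.
From /n/ at 3 rightward: 4 /i/ → [+nasal]; 5 /l/ → [+nasal]; bound reached.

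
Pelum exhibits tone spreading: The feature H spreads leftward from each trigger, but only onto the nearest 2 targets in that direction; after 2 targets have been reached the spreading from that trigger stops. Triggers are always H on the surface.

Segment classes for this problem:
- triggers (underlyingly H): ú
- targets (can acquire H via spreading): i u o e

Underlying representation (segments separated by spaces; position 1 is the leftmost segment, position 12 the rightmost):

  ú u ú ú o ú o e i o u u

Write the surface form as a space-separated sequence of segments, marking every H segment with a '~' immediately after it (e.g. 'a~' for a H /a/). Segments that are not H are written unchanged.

From /ú/ at 1 leftward: word edge.
From /ú/ at 3 leftward: 2 /u/ → H; 1 /ú/ is itself a trigger — this domain ends here.
From /ú/ at 4 leftward: 3 /ú/ is itself a trigger — this domain ends here.
From /ú/ at 6 leftward: 5 /o/ → H; 4 /ú/ is itself a trigger — this domain ends here.
Targets with no active source: positions 7 8 9 10 11 12 stay [-high tone].
H positions on the surface: 1 2 3 4 5 6.

ú~ u~ ú~ ú~ o~ ú~ o e i o u u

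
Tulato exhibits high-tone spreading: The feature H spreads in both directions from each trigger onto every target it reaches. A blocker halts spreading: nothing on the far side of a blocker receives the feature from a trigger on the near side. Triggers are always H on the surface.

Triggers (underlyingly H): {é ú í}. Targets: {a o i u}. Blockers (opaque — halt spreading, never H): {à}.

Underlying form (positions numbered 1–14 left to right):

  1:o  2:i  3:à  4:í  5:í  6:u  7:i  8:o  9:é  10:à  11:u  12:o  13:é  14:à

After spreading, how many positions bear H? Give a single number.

From /í/ at 4 rightward: 5 /í/ is itself a trigger — this domain ends here.
From /í/ at 4 leftward: 3 /à/ blocks.
From /í/ at 5 rightward: 6 /u/ → H; 7 /i/ → H; 8 /o/ → H; 9 /é/ is itself a trigger — this domain ends here.
From /í/ at 5 leftward: 4 /í/ is itself a trigger — this domain ends here.
From /é/ at 9 rightward: 10 /à/ blocks.
From /é/ at 9 leftward: 8 /o/ → H; 7 /i/ → H; 6 /u/ → H; 5 /í/ is itself a trigger — this domain ends here.
From /é/ at 13 rightward: 14 /à/ blocks.
From /é/ at 13 leftward: 12 /o/ → H; 11 /u/ → H; 10 /à/ blocks.
Targets with no active source: positions 1 2 stay [-high tone].
H positions on the surface: 4 5 6 7 8 9 11 12 13.

9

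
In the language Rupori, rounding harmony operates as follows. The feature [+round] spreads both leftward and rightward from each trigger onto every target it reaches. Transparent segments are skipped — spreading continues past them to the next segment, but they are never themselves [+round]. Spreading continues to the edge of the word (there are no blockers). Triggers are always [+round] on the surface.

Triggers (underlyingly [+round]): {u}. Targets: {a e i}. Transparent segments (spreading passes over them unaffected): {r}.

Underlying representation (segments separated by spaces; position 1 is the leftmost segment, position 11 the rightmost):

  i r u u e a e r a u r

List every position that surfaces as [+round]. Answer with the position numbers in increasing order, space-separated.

1 3 4 5 6 7 9 10

From /u/ at 3 rightward: 4 /u/ is itself a trigger — this domain ends here.
From /u/ at 3 leftward: 2 /r/ transparent; 1 /i/ → [+round]; word edge.
From /u/ at 4 rightward: 5 /e/ → [+round]; 6 /a/ → [+round]; 7 /e/ → [+round]; 8 /r/ transparent; 9 /a/ → [+round]; 10 /u/ is itself a trigger — this domain ends here.
From /u/ at 4 leftward: 3 /u/ is itself a trigger — this domain ends here.
From /u/ at 10 rightward: 11 /r/ transparent; word edge.
From /u/ at 10 leftward: 9 /a/ → [+round]; 8 /r/ transparent; 7 /e/ → [+round]; 6 /a/ → [+round]; 5 /e/ → [+round]; 4 /u/ is itself a trigger — this domain ends here.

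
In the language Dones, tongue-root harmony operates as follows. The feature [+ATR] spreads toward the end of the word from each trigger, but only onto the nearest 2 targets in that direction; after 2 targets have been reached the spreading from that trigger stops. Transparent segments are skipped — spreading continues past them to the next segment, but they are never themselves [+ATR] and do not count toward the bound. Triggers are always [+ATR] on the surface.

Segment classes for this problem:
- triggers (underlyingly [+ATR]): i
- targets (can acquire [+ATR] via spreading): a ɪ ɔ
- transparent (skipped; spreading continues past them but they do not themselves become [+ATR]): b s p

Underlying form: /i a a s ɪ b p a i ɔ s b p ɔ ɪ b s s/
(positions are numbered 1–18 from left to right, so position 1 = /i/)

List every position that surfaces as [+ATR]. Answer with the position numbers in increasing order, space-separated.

1 2 3 9 10 14

From /i/ at 1 rightward: 2 /a/ → [+ATR]; 3 /a/ → [+ATR]; bound reached.
From /i/ at 9 rightward: 10 /ɔ/ → [+ATR]; 11 /s/ transparent; 12 /b/ transparent; 13 /p/ transparent; 14 /ɔ/ → [+ATR]; bound reached.
Targets with no active source: positions 5 8 15 stay [-ATR].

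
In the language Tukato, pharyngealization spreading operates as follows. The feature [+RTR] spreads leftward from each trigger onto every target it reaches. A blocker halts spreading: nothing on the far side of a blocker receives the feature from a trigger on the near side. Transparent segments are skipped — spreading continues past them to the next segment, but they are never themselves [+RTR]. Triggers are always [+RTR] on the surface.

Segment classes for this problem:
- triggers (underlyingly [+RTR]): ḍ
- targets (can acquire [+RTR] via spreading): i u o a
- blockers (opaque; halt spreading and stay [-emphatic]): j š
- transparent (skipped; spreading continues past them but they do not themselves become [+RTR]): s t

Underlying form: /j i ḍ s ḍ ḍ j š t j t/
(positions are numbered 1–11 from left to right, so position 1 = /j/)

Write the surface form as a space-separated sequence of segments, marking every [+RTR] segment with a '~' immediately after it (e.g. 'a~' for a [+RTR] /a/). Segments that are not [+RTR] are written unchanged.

From /ḍ/ at 3 leftward: 2 /i/ → [+RTR]; 1 /j/ blocks.
From /ḍ/ at 5 leftward: 4 /s/ transparent; 3 /ḍ/ is itself a trigger — this domain ends here.
From /ḍ/ at 6 leftward: 5 /ḍ/ is itself a trigger — this domain ends here.
[+RTR] positions on the surface: 2 3 5 6.

j i~ ḍ~ s ḍ~ ḍ~ j š t j t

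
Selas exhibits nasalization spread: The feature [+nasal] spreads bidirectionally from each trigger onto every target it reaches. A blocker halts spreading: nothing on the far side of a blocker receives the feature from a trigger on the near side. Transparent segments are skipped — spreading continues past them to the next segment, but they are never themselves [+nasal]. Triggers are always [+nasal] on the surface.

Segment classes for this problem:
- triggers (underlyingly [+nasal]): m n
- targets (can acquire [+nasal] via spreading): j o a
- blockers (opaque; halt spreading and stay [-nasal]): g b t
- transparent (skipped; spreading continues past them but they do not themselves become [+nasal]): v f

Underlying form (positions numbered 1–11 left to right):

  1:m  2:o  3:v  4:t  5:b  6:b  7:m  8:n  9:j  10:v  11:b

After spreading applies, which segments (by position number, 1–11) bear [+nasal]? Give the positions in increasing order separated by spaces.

1 2 7 8 9

From /m/ at 1 rightward: 2 /o/ → [+nasal]; 3 /v/ transparent; 4 /t/ blocks.
From /m/ at 1 leftward: word edge.
From /m/ at 7 rightward: 8 /n/ is itself a trigger — this domain ends here.
From /m/ at 7 leftward: 6 /b/ blocks.
From /n/ at 8 rightward: 9 /j/ → [+nasal]; 10 /v/ transparent; 11 /b/ blocks.
From /n/ at 8 leftward: 7 /m/ is itself a trigger — this domain ends here.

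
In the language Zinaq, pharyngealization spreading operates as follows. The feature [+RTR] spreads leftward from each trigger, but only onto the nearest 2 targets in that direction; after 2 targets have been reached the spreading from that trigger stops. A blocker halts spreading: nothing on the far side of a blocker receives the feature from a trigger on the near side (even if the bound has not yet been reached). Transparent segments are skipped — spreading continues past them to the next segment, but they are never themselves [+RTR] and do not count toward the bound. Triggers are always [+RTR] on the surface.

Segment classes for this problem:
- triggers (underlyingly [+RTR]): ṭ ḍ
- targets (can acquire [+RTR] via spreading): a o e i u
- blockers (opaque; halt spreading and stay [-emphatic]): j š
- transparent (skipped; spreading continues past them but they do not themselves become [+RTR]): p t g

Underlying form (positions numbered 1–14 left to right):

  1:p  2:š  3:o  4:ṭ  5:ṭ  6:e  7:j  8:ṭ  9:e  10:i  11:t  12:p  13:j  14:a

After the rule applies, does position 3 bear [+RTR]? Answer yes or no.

From /ṭ/ at 4 leftward: 3 /o/ → [+RTR]; 2 /š/ blocks.
From /ṭ/ at 5 leftward: 4 /ṭ/ is itself a trigger — this domain ends here.
From /ṭ/ at 8 leftward: 7 /j/ blocks.
Targets with no active source: positions 6 9 10 14 stay [-emphatic].
[+RTR] positions on the surface: 3 4 5 8.

yes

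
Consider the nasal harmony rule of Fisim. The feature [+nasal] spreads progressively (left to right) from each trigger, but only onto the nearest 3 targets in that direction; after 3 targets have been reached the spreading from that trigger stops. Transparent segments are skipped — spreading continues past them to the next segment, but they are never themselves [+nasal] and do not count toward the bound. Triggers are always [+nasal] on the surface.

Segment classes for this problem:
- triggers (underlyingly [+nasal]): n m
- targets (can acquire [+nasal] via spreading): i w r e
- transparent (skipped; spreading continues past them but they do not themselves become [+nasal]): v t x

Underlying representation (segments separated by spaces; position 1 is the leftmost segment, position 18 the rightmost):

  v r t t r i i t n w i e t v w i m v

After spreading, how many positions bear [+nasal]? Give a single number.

5

From /n/ at 9 rightward: 10 /w/ → [+nasal]; 11 /i/ → [+nasal]; 12 /e/ → [+nasal]; bound reached.
From /m/ at 17 rightward: 18 /v/ transparent; word edge.
Targets with no active source: positions 2 5 6 7 15 16 stay [-nasal].
[+nasal] positions on the surface: 9 10 11 12 17.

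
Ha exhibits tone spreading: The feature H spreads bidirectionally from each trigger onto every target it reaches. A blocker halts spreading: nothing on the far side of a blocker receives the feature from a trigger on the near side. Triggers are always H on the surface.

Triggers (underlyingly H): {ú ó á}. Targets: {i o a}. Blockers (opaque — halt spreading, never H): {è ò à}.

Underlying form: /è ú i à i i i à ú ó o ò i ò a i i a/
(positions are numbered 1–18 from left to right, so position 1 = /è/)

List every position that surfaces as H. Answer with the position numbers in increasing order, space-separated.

2 3 9 10 11

From /ú/ at 2 rightward: 3 /i/ → H; 4 /à/ blocks.
From /ú/ at 2 leftward: 1 /è/ blocks.
From /ú/ at 9 rightward: 10 /ó/ is itself a trigger — this domain ends here.
From /ú/ at 9 leftward: 8 /à/ blocks.
From /ó/ at 10 rightward: 11 /o/ → H; 12 /ò/ blocks.
From /ó/ at 10 leftward: 9 /ú/ is itself a trigger — this domain ends here.
Targets with no active source: positions 5 6 7 13 15 16 17 18 stay [-high tone].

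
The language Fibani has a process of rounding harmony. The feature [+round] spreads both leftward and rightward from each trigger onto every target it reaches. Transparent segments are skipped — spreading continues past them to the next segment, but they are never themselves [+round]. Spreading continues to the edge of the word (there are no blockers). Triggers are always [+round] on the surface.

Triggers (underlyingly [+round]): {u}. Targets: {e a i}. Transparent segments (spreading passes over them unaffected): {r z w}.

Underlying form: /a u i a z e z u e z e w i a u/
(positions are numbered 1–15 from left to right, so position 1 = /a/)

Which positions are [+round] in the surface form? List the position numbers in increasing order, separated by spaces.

From /u/ at 2 rightward: 3 /i/ → [+round]; 4 /a/ → [+round]; 5 /z/ transparent; 6 /e/ → [+round]; 7 /z/ transparent; 8 /u/ is itself a trigger — this domain ends here.
From /u/ at 2 leftward: 1 /a/ → [+round]; word edge.
From /u/ at 8 rightward: 9 /e/ → [+round]; 10 /z/ transparent; 11 /e/ → [+round]; 12 /w/ transparent; 13 /i/ → [+round]; 14 /a/ → [+round]; 15 /u/ is itself a trigger — this domain ends here.
From /u/ at 8 leftward: 7 /z/ transparent; 6 /e/ → [+round]; 5 /z/ transparent; 4 /a/ → [+round]; 3 /i/ → [+round]; 2 /u/ is itself a trigger — this domain ends here.
From /u/ at 15 rightward: word edge.
From /u/ at 15 leftward: 14 /a/ → [+round]; 13 /i/ → [+round]; 12 /w/ transparent; 11 /e/ → [+round]; 10 /z/ transparent; 9 /e/ → [+round]; 8 /u/ is itself a trigger — this domain ends here.

1 2 3 4 6 8 9 11 13 14 15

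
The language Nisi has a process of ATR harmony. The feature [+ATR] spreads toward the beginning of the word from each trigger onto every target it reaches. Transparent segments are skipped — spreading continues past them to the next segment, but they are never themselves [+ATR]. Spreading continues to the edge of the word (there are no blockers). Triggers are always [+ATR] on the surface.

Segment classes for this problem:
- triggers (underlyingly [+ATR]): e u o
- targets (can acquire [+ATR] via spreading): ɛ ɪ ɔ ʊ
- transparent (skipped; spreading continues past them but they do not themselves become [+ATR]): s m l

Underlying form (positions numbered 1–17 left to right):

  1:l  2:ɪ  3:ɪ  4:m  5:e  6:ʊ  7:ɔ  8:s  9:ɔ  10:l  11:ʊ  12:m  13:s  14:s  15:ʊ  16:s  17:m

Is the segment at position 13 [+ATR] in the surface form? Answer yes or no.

From /e/ at 5 leftward: 4 /m/ transparent; 3 /ɪ/ → [+ATR]; 2 /ɪ/ → [+ATR]; 1 /l/ transparent; word edge.
Targets with no active source: positions 6 7 9 11 15 stay [-ATR].
[+ATR] positions on the surface: 2 3 5.

no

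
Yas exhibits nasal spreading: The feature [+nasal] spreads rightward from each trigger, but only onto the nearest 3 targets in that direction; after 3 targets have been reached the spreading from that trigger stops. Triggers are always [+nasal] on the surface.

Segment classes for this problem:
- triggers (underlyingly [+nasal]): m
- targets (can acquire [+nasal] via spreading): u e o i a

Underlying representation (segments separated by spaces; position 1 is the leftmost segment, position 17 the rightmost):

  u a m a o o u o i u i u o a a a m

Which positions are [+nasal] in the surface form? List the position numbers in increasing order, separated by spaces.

3 4 5 6 17

From /m/ at 3 rightward: 4 /a/ → [+nasal]; 5 /o/ → [+nasal]; 6 /o/ → [+nasal]; bound reached.
From /m/ at 17 rightward: word edge.
Targets with no active source: positions 1 2 7 8 9 10 11 12 13 14 15 16 stay [-nasal].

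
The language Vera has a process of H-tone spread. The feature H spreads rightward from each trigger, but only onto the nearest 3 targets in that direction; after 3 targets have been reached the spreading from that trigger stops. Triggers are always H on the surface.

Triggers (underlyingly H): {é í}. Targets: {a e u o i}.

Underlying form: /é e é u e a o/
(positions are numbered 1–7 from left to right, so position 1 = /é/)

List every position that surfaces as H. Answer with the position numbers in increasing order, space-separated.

1 2 3 4 5 6

From /é/ at 1 rightward: 2 /e/ → H; 3 /é/ is itself a trigger — this domain ends here.
From /é/ at 3 rightward: 4 /u/ → H; 5 /e/ → H; 6 /a/ → H; bound reached.
Target with no active source: position 7 stays [-high tone].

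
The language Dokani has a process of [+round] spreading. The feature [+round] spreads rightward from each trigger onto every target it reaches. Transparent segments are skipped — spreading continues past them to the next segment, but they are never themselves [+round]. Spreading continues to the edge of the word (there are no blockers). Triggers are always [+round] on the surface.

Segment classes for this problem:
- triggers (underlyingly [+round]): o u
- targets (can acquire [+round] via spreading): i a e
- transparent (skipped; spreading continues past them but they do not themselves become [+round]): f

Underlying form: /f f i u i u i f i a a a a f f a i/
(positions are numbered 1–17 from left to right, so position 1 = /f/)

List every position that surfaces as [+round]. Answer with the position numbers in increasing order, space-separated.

4 5 6 7 9 10 11 12 13 16 17

From /u/ at 4 rightward: 5 /i/ → [+round]; 6 /u/ is itself a trigger — this domain ends here.
From /u/ at 6 rightward: 7 /i/ → [+round]; 8 /f/ transparent; 9 /i/ → [+round]; 10 /a/ → [+round]; 11 /a/ → [+round]; 12 /a/ → [+round]; 13 /a/ → [+round]; 14 /f/ transparent; 15 /f/ transparent; 16 /a/ → [+round]; 17 /i/ → [+round]; word edge.
Target with no active source: position 3 stays [-round].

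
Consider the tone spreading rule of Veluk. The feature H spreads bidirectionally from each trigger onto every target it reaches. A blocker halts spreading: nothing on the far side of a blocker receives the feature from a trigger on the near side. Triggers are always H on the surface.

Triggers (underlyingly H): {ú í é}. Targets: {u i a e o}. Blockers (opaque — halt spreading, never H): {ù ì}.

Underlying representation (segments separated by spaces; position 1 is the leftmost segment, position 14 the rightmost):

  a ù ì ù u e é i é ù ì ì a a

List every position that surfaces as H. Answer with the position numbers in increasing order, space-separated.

From /é/ at 7 rightward: 8 /i/ → H; 9 /é/ is itself a trigger — this domain ends here.
From /é/ at 7 leftward: 6 /e/ → H; 5 /u/ → H; 4 /ù/ blocks.
From /é/ at 9 rightward: 10 /ù/ blocks.
From /é/ at 9 leftward: 8 /i/ → H; 7 /é/ is itself a trigger — this domain ends here.
Targets with no active source: positions 1 13 14 stay [-high tone].

5 6 7 8 9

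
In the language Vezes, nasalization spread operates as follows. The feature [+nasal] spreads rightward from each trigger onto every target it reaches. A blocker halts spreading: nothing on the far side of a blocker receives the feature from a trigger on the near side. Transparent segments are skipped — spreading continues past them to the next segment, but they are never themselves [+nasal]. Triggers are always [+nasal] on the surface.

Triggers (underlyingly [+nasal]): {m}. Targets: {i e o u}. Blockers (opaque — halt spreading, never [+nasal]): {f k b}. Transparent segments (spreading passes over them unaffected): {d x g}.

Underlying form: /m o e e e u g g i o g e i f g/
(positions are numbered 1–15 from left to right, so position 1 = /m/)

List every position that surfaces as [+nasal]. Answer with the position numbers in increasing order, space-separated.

From /m/ at 1 rightward: 2 /o/ → [+nasal]; 3 /e/ → [+nasal]; 4 /e/ → [+nasal]; 5 /e/ → [+nasal]; 6 /u/ → [+nasal]; 7 /g/ transparent; 8 /g/ transparent; 9 /i/ → [+nasal]; 10 /o/ → [+nasal]; 11 /g/ transparent; 12 /e/ → [+nasal]; 13 /i/ → [+nasal]; 14 /f/ blocks.

1 2 3 4 5 6 9 10 12 13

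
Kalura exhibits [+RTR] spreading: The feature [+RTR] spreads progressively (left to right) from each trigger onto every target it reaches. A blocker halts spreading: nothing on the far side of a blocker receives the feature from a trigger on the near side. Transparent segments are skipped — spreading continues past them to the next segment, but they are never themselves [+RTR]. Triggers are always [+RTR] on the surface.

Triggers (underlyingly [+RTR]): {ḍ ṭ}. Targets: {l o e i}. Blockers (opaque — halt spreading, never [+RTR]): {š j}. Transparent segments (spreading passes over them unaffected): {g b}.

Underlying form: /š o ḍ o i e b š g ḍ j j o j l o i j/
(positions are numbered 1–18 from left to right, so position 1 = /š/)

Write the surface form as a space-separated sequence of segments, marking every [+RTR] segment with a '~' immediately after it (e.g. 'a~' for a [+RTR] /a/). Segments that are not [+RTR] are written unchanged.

From /ḍ/ at 3 rightward: 4 /o/ → [+RTR]; 5 /i/ → [+RTR]; 6 /e/ → [+RTR]; 7 /b/ transparent; 8 /š/ blocks.
From /ḍ/ at 10 rightward: 11 /j/ blocks.
Targets with no active source: positions 2 13 15 16 17 stay [-emphatic].
[+RTR] positions on the surface: 3 4 5 6 10.

š o ḍ~ o~ i~ e~ b š g ḍ~ j j o j l o i j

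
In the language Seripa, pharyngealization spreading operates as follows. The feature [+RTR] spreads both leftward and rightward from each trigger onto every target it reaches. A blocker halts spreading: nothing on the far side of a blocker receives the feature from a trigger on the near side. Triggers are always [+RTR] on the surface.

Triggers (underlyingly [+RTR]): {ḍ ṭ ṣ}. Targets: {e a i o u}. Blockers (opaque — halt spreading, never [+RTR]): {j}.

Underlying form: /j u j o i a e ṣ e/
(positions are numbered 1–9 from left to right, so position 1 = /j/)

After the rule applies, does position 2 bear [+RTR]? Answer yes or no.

From /ṣ/ at 8 rightward: 9 /e/ → [+RTR]; word edge.
From /ṣ/ at 8 leftward: 7 /e/ → [+RTR]; 6 /a/ → [+RTR]; 5 /i/ → [+RTR]; 4 /o/ → [+RTR]; 3 /j/ blocks.
Target with no active source: position 2 stays [-emphatic].
[+RTR] positions on the surface: 4 5 6 7 8 9.

no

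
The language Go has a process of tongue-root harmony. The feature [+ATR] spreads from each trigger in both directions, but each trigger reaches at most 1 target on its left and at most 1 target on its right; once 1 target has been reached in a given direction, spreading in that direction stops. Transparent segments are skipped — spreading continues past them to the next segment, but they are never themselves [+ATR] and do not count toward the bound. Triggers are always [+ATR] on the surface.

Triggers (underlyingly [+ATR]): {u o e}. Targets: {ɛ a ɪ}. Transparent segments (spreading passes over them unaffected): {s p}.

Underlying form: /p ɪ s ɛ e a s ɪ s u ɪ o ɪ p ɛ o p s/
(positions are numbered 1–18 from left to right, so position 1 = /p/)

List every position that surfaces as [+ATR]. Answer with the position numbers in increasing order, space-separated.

4 5 6 8 10 11 12 13 15 16

From /e/ at 5 rightward: 6 /a/ → [+ATR]; bound reached.
From /e/ at 5 leftward: 4 /ɛ/ → [+ATR]; bound reached.
From /u/ at 10 rightward: 11 /ɪ/ → [+ATR]; bound reached.
From /u/ at 10 leftward: 9 /s/ transparent; 8 /ɪ/ → [+ATR]; bound reached.
From /o/ at 12 rightward: 13 /ɪ/ → [+ATR]; bound reached.
From /o/ at 12 leftward: 11 /ɪ/ → [+ATR]; bound reached.
From /o/ at 16 rightward: 17 /p/ transparent; 18 /s/ transparent; word edge.
From /o/ at 16 leftward: 15 /ɛ/ → [+ATR]; bound reached.
Target with no active source: position 2 stays [-ATR].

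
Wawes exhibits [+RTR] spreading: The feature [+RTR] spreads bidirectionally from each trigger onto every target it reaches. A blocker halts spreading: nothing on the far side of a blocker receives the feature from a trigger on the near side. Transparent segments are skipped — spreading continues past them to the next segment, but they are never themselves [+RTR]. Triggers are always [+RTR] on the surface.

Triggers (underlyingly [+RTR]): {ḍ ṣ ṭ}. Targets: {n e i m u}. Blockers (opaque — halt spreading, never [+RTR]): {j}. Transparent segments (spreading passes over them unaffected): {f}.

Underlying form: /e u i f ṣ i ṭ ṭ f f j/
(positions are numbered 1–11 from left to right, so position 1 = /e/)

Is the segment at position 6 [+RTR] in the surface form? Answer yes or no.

From /ṣ/ at 5 rightward: 6 /i/ → [+RTR]; 7 /ṭ/ is itself a trigger — this domain ends here.
From /ṣ/ at 5 leftward: 4 /f/ transparent; 3 /i/ → [+RTR]; 2 /u/ → [+RTR]; 1 /e/ → [+RTR]; word edge.
From /ṭ/ at 7 rightward: 8 /ṭ/ is itself a trigger — this domain ends here.
From /ṭ/ at 7 leftward: 6 /i/ → [+RTR]; 5 /ṣ/ is itself a trigger — this domain ends here.
From /ṭ/ at 8 rightward: 9 /f/ transparent; 10 /f/ transparent; 11 /j/ blocks.
From /ṭ/ at 8 leftward: 7 /ṭ/ is itself a trigger — this domain ends here.
[+RTR] positions on the surface: 1 2 3 5 6 7 8.

yes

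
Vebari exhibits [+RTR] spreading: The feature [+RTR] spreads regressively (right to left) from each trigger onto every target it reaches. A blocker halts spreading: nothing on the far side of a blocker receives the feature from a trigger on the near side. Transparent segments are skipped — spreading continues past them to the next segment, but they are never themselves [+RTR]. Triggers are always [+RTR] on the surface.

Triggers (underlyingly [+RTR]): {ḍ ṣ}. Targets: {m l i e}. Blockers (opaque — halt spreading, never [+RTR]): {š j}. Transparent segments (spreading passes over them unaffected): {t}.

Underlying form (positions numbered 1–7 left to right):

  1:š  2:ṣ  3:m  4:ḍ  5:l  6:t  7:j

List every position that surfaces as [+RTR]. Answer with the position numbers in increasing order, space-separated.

2 3 4

From /ṣ/ at 2 leftward: 1 /š/ blocks.
From /ḍ/ at 4 leftward: 3 /m/ → [+RTR]; 2 /ṣ/ is itself a trigger — this domain ends here.
Target with no active source: position 5 stays [-emphatic].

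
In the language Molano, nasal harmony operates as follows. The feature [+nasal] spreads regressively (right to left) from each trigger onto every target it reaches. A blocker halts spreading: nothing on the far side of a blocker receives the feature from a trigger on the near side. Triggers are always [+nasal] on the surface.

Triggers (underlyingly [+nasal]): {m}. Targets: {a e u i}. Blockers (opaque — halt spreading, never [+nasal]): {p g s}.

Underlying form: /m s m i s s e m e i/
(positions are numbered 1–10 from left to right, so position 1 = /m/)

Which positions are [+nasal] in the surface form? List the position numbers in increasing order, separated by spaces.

From /m/ at 1 leftward: word edge.
From /m/ at 3 leftward: 2 /s/ blocks.
From /m/ at 8 leftward: 7 /e/ → [+nasal]; 6 /s/ blocks.
Targets with no active source: positions 4 9 10 stay [-nasal].

1 3 7 8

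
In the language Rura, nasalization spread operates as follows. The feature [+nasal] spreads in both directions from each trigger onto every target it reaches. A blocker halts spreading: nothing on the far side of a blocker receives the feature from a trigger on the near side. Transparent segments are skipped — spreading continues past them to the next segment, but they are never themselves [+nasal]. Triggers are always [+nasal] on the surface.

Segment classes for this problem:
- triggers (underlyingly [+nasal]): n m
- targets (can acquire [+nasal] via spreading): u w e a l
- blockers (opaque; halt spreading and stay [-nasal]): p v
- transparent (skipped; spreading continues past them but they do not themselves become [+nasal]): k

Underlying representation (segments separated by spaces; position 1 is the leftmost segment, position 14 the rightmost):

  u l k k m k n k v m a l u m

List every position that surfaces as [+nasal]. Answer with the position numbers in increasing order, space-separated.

From /m/ at 5 rightward: 6 /k/ transparent; 7 /n/ is itself a trigger — this domain ends here.
From /m/ at 5 leftward: 4 /k/ transparent; 3 /k/ transparent; 2 /l/ → [+nasal]; 1 /u/ → [+nasal]; word edge.
From /n/ at 7 rightward: 8 /k/ transparent; 9 /v/ blocks.
From /n/ at 7 leftward: 6 /k/ transparent; 5 /m/ is itself a trigger — this domain ends here.
From /m/ at 10 rightward: 11 /a/ → [+nasal]; 12 /l/ → [+nasal]; 13 /u/ → [+nasal]; 14 /m/ is itself a trigger — this domain ends here.
From /m/ at 10 leftward: 9 /v/ blocks.
From /m/ at 14 rightward: word edge.
From /m/ at 14 leftward: 13 /u/ → [+nasal]; 12 /l/ → [+nasal]; 11 /a/ → [+nasal]; 10 /m/ is itself a trigger — this domain ends here.

1 2 5 7 10 11 12 13 14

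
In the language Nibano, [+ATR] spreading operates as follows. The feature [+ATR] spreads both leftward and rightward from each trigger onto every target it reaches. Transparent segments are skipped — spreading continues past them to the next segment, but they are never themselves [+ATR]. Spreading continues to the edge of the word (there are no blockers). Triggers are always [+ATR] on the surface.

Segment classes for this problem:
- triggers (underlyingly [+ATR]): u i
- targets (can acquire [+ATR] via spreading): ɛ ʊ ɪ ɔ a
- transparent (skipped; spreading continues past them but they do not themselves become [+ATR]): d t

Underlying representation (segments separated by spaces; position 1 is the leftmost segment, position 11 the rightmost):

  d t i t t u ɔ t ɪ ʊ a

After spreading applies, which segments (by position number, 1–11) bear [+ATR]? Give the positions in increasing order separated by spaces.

3 6 7 9 10 11

From /i/ at 3 rightward: 4 /t/ transparent; 5 /t/ transparent; 6 /u/ is itself a trigger — this domain ends here.
From /i/ at 3 leftward: 2 /t/ transparent; 1 /d/ transparent; word edge.
From /u/ at 6 rightward: 7 /ɔ/ → [+ATR]; 8 /t/ transparent; 9 /ɪ/ → [+ATR]; 10 /ʊ/ → [+ATR]; 11 /a/ → [+ATR]; word edge.
From /u/ at 6 leftward: 5 /t/ transparent; 4 /t/ transparent; 3 /i/ is itself a trigger — this domain ends here.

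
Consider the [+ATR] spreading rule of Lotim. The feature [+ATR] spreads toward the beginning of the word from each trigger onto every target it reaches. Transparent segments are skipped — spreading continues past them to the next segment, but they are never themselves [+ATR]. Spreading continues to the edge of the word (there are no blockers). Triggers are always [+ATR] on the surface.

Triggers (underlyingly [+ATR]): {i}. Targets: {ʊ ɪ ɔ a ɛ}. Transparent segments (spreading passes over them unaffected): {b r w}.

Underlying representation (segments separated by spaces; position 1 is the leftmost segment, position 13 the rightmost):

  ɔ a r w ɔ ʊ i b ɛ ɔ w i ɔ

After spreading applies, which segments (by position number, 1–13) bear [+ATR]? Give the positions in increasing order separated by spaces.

1 2 5 6 7 9 10 12

From /i/ at 7 leftward: 6 /ʊ/ → [+ATR]; 5 /ɔ/ → [+ATR]; 4 /w/ transparent; 3 /r/ transparent; 2 /a/ → [+ATR]; 1 /ɔ/ → [+ATR]; word edge.
From /i/ at 12 leftward: 11 /w/ transparent; 10 /ɔ/ → [+ATR]; 9 /ɛ/ → [+ATR]; 8 /b/ transparent; 7 /i/ is itself a trigger — this domain ends here.
Target with no active source: position 13 stays [-ATR].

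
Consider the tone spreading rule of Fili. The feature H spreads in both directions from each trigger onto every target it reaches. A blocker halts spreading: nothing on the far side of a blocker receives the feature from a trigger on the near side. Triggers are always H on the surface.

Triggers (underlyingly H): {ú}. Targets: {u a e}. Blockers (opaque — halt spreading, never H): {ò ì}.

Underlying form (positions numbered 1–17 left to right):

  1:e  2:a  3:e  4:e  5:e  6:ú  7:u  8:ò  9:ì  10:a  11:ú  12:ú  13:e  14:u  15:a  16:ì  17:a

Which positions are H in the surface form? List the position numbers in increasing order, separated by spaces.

From /ú/ at 6 rightward: 7 /u/ → H; 8 /ò/ blocks.
From /ú/ at 6 leftward: 5 /e/ → H; 4 /e/ → H; 3 /e/ → H; 2 /a/ → H; 1 /e/ → H; word edge.
From /ú/ at 11 rightward: 12 /ú/ is itself a trigger — this domain ends here.
From /ú/ at 11 leftward: 10 /a/ → H; 9 /ì/ blocks.
From /ú/ at 12 rightward: 13 /e/ → H; 14 /u/ → H; 15 /a/ → H; 16 /ì/ blocks.
From /ú/ at 12 leftward: 11 /ú/ is itself a trigger — this domain ends here.
Target with no active source: position 17 stays [-high tone].

1 2 3 4 5 6 7 10 11 12 13 14 15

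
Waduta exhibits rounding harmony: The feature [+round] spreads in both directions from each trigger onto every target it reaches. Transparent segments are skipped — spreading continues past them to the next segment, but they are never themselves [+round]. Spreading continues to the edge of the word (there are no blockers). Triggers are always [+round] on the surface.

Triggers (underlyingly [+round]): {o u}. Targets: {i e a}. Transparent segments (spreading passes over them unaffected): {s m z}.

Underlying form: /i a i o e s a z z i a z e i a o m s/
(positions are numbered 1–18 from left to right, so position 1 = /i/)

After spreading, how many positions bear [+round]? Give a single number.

From /o/ at 4 rightward: 5 /e/ → [+round]; 6 /s/ transparent; 7 /a/ → [+round]; 8 /z/ transparent; 9 /z/ transparent; 10 /i/ → [+round]; 11 /a/ → [+round]; 12 /z/ transparent; 13 /e/ → [+round]; 14 /i/ → [+round]; 15 /a/ → [+round]; 16 /o/ is itself a trigger — this domain ends here.
From /o/ at 4 leftward: 3 /i/ → [+round]; 2 /a/ → [+round]; 1 /i/ → [+round]; word edge.
From /o/ at 16 rightward: 17 /m/ transparent; 18 /s/ transparent; word edge.
From /o/ at 16 leftward: 15 /a/ → [+round]; 14 /i/ → [+round]; 13 /e/ → [+round]; 12 /z/ transparent; 11 /a/ → [+round]; 10 /i/ → [+round]; 9 /z/ transparent; 8 /z/ transparent; 7 /a/ → [+round]; 6 /s/ transparent; 5 /e/ → [+round]; 4 /o/ is itself a trigger — this domain ends here.
[+round] positions on the surface: 1 2 3 4 5 7 10 11 13 14 15 16.

12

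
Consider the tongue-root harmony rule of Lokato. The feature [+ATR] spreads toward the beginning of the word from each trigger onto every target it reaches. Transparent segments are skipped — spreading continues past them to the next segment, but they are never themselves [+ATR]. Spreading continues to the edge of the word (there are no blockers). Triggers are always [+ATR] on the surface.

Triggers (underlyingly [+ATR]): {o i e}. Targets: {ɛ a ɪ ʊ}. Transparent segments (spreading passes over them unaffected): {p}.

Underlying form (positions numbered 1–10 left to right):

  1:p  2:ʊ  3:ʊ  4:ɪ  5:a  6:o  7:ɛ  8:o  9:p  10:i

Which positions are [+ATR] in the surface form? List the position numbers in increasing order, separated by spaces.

2 3 4 5 6 7 8 10

From /o/ at 6 leftward: 5 /a/ → [+ATR]; 4 /ɪ/ → [+ATR]; 3 /ʊ/ → [+ATR]; 2 /ʊ/ → [+ATR]; 1 /p/ transparent; word edge.
From /o/ at 8 leftward: 7 /ɛ/ → [+ATR]; 6 /o/ is itself a trigger — this domain ends here.
From /i/ at 10 leftward: 9 /p/ transparent; 8 /o/ is itself a trigger — this domain ends here.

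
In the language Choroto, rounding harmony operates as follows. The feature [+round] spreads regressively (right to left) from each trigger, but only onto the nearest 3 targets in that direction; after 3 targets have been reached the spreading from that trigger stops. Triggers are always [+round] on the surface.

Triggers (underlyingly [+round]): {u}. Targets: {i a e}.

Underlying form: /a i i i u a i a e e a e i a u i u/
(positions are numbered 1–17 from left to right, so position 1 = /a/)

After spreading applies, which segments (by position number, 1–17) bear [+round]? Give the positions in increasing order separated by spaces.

From /u/ at 5 leftward: 4 /i/ → [+round]; 3 /i/ → [+round]; 2 /i/ → [+round]; bound reached.
From /u/ at 15 leftward: 14 /a/ → [+round]; 13 /i/ → [+round]; 12 /e/ → [+round]; bound reached.
From /u/ at 17 leftward: 16 /i/ → [+round]; 15 /u/ is itself a trigger — this domain ends here.
Targets with no active source: positions 1 6 7 8 9 10 11 stay [-round].

2 3 4 5 12 13 14 15 16 17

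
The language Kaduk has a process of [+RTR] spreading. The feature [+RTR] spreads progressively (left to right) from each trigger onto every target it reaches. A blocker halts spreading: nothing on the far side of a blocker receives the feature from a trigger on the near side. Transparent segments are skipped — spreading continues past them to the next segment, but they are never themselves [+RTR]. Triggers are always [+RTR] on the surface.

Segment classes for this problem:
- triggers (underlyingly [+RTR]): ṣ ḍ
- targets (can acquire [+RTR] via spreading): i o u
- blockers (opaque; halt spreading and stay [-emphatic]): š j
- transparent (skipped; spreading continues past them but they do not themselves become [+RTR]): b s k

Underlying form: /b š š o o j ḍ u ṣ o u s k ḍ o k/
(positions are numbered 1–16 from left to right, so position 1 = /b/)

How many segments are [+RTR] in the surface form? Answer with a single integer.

From /ḍ/ at 7 rightward: 8 /u/ → [+RTR]; 9 /ṣ/ is itself a trigger — this domain ends here.
From /ṣ/ at 9 rightward: 10 /o/ → [+RTR]; 11 /u/ → [+RTR]; 12 /s/ transparent; 13 /k/ transparent; 14 /ḍ/ is itself a trigger — this domain ends here.
From /ḍ/ at 14 rightward: 15 /o/ → [+RTR]; 16 /k/ transparent; word edge.
Targets with no active source: positions 4 5 stay [-emphatic].
[+RTR] positions on the surface: 7 8 9 10 11 14 15.

7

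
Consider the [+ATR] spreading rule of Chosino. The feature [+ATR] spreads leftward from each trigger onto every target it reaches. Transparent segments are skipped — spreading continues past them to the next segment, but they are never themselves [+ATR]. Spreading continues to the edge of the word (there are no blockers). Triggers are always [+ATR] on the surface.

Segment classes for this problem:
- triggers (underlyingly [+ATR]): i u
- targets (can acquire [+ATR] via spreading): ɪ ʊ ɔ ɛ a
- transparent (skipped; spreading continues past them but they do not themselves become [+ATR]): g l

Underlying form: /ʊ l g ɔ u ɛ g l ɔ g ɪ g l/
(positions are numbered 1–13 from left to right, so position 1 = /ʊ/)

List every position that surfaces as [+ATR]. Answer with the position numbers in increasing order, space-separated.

1 4 5

From /u/ at 5 leftward: 4 /ɔ/ → [+ATR]; 3 /g/ transparent; 2 /l/ transparent; 1 /ʊ/ → [+ATR]; word edge.
Targets with no active source: positions 6 9 11 stay [-ATR].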